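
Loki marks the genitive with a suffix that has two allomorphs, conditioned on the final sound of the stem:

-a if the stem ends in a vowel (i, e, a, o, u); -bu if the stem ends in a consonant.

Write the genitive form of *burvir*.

burvirbu

The final sound of *burvir* is /r/, which is a consonant, so the suffix is -bu, giving *burvirbu*.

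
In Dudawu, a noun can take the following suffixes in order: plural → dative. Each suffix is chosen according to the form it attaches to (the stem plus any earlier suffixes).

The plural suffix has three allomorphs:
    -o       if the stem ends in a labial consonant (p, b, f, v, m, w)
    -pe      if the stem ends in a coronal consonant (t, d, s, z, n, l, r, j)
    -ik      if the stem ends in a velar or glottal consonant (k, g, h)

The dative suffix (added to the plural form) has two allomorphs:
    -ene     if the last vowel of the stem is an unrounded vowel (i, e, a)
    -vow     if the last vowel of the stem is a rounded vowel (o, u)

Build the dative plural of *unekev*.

unekevovow

The final consonant of *unekev* is /v/, which is labial, so the plural suffix is -o, giving *unekevo*.
Since the last vowel of the plural form *unekevo* is /o/ (a rounded vowel), it takes -vow, giving *unekevovow*.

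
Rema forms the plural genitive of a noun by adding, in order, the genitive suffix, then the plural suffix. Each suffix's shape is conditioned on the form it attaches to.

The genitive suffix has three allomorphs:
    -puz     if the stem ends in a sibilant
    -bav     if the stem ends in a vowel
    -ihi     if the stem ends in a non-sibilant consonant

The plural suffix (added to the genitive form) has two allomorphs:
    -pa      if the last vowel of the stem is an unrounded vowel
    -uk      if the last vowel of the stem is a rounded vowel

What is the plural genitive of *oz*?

*oz*: final sound = /z/, a sibilant → -puz → *ozpuz*.
The genitive form *ozpuz* — last vowel /u/ (a rounded vowel) → -uk → *ozpuzuk*.

ozpuzuk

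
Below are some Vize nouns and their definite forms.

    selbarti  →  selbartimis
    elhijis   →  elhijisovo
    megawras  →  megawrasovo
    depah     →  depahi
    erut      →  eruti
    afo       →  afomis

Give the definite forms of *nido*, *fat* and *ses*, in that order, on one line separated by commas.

nidomis, fati, sesovo

The pattern is sibilance of the final sound: -ovo when the stem ends in a sibilant (*elhijis*, *megawras*); -i when the stem ends in a non-sibilant consonant (*depah*, *erut*); -mis when the stem ends in a vowel (*selbarti*, *afo*).
The final sound of *nido* is /o/, which is a vowel, so the suffix is -mis, giving *nidomis*.
*fat* — final sound /t/ (a non-sibilant consonant) → -i → *fati*.
*ses* — final sound /s/ (a sibilant) → -ovo → *sesovo*.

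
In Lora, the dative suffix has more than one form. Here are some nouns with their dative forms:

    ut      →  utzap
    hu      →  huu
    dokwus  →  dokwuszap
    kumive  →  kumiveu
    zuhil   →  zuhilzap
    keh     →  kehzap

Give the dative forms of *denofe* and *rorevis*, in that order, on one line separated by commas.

The pattern is consonant vs. vowel: -zap when the stem ends in a consonant (*ut*, *dokwus*, *zuhil*, *keh*); -u when the stem ends in a vowel (*hu*, *kumive*).
Since the final sound of *denofe* is /e/ (a vowel), it takes -u, giving *denofeu*.
*rorevis* — final sound /s/ (a consonant) → -zap → *roreviszap*.

denofeu, roreviszap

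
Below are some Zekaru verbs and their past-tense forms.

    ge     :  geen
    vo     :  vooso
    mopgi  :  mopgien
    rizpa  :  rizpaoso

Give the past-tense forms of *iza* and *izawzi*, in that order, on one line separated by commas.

The alternation tracks the last vowel of the stem — -en when the last vowel of the stem is a front vowel (*ge*, *mopgi*); -oso when the last vowel of the stem is a back vowel (*vo*, *rizpa*).
*iza*: last vowel = /a/, a back vowel → -oso → *izaoso*.
The last vowel of *izawzi* is /i/, which is a front vowel, so the suffix is -en, giving *izawzien*.

izaoso, izawzien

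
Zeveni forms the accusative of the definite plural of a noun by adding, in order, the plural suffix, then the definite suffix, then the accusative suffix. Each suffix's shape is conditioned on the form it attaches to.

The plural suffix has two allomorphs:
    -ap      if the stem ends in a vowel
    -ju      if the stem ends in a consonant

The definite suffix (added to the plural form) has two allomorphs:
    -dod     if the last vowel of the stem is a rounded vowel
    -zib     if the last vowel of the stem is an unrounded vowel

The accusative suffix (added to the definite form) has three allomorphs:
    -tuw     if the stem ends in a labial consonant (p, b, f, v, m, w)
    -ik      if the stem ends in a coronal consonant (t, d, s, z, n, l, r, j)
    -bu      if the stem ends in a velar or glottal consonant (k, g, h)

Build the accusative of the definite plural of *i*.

iapzibtuw

Since the final sound of *i* is /i/ (a vowel), it takes -ap, giving *iap*.
The plural form *iap* — last vowel /a/ (an unrounded vowel) → -zib → *iapzib*.
The definite form *iapzib* — final consonant /b/ (labial) → -tuw → *iapzibtuw*.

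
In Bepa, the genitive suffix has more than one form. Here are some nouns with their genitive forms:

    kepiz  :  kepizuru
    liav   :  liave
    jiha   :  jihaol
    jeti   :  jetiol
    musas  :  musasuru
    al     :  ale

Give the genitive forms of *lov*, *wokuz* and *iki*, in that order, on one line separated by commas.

love, wokuzuru, ikiol

The suffix is conditioned by the final sound: -uru when the stem ends in a sibilant (*kepiz*, *musas*); -e when the stem ends in a non-sibilant consonant (*liav*, *al*); -ol when the stem ends in a vowel (*jiha*, *jeti*).
Since the final sound of *lov* is /v/ (a non-sibilant consonant), it takes -e, giving *love*.
Since the final sound of *wokuz* is /z/ (a sibilant), it takes -uru, giving *wokuzuru*.
*iki*: final sound = /i/, a vowel → -ol → *ikiol*.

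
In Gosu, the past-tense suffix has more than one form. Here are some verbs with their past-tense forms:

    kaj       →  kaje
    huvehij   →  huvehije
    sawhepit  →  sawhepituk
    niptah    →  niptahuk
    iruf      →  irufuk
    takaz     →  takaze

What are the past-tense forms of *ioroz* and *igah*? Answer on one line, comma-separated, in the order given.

ioroze, igahuk

Looking at the final consonant of each stem: -uk when the stem ends in a voiceless consonant (*sawhepit*, *niptah*, *iruf*); -e when the stem ends in a voiced consonant (*kaj*, *huvehij*, *takaz*).
*ioroz*: final consonant = /z/, voiced → -e → *ioroze*.
The final consonant of *igah* is /h/, which is voiceless, so the suffix is -uk, giving *igahuk*.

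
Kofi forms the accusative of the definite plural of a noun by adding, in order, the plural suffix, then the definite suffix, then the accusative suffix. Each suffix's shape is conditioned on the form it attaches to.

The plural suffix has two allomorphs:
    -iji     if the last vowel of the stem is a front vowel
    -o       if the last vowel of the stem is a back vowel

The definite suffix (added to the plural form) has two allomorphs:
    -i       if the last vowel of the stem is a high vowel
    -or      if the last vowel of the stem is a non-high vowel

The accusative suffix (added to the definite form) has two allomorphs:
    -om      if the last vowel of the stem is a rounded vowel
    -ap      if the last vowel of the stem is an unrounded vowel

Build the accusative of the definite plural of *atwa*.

*atwa* — last vowel /a/ (a back vowel) → -o → *atwao*.
The last vowel of the plural form *atwao* is /o/, which is a non-high vowel, so the definite suffix is -or, giving *atwaoor*.
The last vowel of the definite form *atwaoor* is /o/, which is a rounded vowel, so the accusative suffix is -om, giving *atwaoorom*.

atwaoorom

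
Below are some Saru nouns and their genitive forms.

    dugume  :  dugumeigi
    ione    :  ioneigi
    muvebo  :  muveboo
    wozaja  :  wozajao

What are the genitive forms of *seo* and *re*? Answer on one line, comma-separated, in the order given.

seoo, reigi

The alternation tracks the last vowel of the stem — -igi when the last vowel of the stem is a front vowel (*dugume*, *ione*); -o when the last vowel of the stem is a back vowel (*muvebo*, *wozaja*).
Since the last vowel of *seo* is /o/ (a back vowel), it takes -o, giving *seoo*.
The last vowel of *re* is /e/, which is a front vowel, so the suffix is -igi, giving *reigi*.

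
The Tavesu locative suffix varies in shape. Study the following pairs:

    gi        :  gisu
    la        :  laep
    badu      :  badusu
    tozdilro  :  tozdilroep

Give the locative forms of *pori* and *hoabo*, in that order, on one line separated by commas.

The pattern is height harmony: -su when the last vowel of the stem is a high vowel (*gi*, *badu*); -ep when the last vowel of the stem is a non-high vowel (*la*, *tozdilro*).
Since the last vowel of *pori* is /i/ (a high vowel), it takes -su, giving *porisu*.
Since the last vowel of *hoabo* is /o/ (a non-high vowel), it takes -ep, giving *hoaboep*.

porisu, hoaboep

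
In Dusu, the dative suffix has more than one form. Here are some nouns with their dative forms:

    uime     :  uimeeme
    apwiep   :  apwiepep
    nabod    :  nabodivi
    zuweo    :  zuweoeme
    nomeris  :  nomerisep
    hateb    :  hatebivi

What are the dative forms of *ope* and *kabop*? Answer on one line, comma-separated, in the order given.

Looking at the final sound of each stem: -ep when the stem ends in a voiceless consonant (*apwiep*, *nomeris*); -ivi when the stem ends in a voiced consonant (*nabod*, *hateb*); -eme when the stem ends in a vowel (*uime*, *zuweo*).
*ope* — final sound /e/ (a vowel) → -eme → *opeeme*.
*kabop* — final sound /p/ (a voiceless consonant) → -ep → *kabopep*.

opeeme, kabopep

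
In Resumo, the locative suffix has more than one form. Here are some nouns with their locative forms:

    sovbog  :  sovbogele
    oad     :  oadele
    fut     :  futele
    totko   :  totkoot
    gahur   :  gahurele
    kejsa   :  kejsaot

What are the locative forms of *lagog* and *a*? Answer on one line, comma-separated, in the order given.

lagogele, aot

The suffix is conditioned by the final sound: -ele when the stem ends in a consonant (*sovbog*, *oad*, *fut*, *gahur*); -ot when the stem ends in a vowel (*totko*, *kejsa*).
The final sound of *lagog* is /g/, which is a consonant, so the suffix is -ele, giving *lagogele*.
*a*: final sound = /a/, a vowel → -ot → *aot*.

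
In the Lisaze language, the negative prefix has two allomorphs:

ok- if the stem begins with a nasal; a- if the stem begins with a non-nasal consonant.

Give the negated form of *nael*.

*nael*: first consonant = /n/, a nasal → ok- → *oknael*.

oknael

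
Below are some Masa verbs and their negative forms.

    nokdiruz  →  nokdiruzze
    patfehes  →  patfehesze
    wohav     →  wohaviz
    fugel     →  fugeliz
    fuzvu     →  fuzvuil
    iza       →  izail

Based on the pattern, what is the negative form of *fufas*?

fufasze

The pattern is sibilance of the final sound: -ze when the stem ends in a sibilant (*nokdiruz*, *patfehes*); -iz when the stem ends in a non-sibilant consonant (*wohav*, *fugel*); -il when the stem ends in a vowel (*fuzvu*, *iza*).
Since the final sound of *fufas* is /s/ (a sibilant), it takes -ze, giving *fufasze*.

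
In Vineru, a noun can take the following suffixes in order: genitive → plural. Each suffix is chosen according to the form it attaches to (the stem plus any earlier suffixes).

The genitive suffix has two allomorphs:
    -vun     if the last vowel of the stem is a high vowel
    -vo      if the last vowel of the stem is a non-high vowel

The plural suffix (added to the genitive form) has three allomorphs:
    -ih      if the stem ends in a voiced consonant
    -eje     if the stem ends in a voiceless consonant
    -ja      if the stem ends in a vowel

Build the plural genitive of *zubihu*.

The last vowel of *zubihu* is /u/, which is a high vowel, so the genitive suffix is -vun, giving *zubihuvun*.
Since the final sound of the genitive form *zubihuvun* is /n/ (a voiced consonant), it takes -ih, giving *zubihuvunih*.

zubihuvunih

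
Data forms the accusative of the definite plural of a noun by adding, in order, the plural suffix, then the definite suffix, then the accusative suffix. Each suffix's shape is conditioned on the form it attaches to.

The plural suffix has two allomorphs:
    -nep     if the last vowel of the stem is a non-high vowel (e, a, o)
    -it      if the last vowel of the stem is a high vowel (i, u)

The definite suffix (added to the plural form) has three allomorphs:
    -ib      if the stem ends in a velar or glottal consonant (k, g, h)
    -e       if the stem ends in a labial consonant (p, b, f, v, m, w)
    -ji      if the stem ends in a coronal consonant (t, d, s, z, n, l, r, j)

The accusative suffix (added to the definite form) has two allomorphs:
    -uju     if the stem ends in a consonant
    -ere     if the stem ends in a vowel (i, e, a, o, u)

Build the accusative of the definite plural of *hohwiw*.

hohwiwitjiere

*hohwiw*: last vowel = /i/, a high vowel → -it → *hohwiwit*.
The plural form *hohwiwit* — final consonant /t/ (coronal) → -ji → *hohwiwitji*.
Since the final sound of the definite form *hohwiwitji* is /i/ (a vowel), it takes -ere, giving *hohwiwitjiere*.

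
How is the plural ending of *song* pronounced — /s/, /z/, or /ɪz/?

The stem *song* ends in a voiced non-sibilant sound.
The plural suffix surfaces as /ɪz/ after sibilants, /s/ after other voiceless consonants, and /z/ after other voiced sounds.
So the plural -s on *song* is pronounced /z/.

/z/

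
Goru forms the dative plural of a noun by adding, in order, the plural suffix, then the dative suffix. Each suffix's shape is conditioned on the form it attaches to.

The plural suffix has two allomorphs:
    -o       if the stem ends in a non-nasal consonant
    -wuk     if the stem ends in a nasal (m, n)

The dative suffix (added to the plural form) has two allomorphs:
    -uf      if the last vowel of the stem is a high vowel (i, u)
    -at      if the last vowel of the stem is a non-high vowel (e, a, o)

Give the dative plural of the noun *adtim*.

adtimwukuf

*adtim*: final consonant = /m/, a nasal → -wuk → *adtimwuk*.
Since the last vowel of the plural form *adtimwuk* is /u/ (a high vowel), it takes -uf, giving *adtimwukuf*.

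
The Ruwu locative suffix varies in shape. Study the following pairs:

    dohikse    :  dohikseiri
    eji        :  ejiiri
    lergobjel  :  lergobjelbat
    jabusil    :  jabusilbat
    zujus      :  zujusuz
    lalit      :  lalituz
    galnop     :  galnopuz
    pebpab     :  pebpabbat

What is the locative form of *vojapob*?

vojapobbat

Looking at the final sound of each stem: -uz when the stem ends in a voiceless consonant (*zujus*, *lalit*, *galnop*); -bat when the stem ends in a voiced consonant (*lergobjel*, *jabusil*, *pebpab*); -iri when the stem ends in a vowel (*dohikse*, *eji*).
*vojapob* — final sound /b/ (a voiced consonant) → -bat → *vojapobbat*.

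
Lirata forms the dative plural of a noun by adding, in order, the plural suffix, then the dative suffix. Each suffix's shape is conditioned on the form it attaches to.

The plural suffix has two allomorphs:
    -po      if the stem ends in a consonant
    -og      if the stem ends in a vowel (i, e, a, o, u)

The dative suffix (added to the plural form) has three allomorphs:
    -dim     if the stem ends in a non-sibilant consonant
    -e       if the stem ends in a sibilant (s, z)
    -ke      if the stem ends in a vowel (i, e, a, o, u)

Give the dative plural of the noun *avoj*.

Since the final sound of *avoj* is /j/ (a consonant), it takes -po, giving *avojpo*.
The final sound of the plural form *avojpo* is /o/, which is a vowel, so the dative suffix is -ke, giving *avojpoke*.

avojpoke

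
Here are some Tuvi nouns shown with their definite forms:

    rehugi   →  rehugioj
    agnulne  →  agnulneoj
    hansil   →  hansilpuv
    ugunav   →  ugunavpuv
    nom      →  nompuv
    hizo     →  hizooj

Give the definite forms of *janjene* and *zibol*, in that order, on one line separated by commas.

The pattern is consonant vs. vowel: -puv when the stem ends in a consonant (*hansil*, *ugunav*, *nom*); -oj when the stem ends in a vowel (*rehugi*, *agnulne*, *hizo*).
*janjene* — final sound /e/ (a vowel) → -oj → *janjeneoj*.
Since the final sound of *zibol* is /l/ (a consonant), it takes -puv, giving *zibolpuv*.

janjeneoj, zibolpuv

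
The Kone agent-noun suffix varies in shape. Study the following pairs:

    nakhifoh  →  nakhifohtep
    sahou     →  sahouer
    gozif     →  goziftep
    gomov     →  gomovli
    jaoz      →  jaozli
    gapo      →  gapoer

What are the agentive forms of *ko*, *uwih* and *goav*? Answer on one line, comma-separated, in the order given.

Looking at the final sound of each stem: -tep when the stem ends in a voiceless consonant (*nakhifoh*, *gozif*); -li when the stem ends in a voiced consonant (*gomov*, *jaoz*); -er when the stem ends in a vowel (*sahou*, *gapo*).
Since the final sound of *ko* is /o/ (a vowel), it takes -er, giving *koer*.
*uwih*: final sound = /h/, a voiceless consonant → -tep → *uwihtep*.
The final sound of *goav* is /v/, which is a voiced consonant, so the suffix is -li, giving *goavli*.

koer, uwihtep, goavli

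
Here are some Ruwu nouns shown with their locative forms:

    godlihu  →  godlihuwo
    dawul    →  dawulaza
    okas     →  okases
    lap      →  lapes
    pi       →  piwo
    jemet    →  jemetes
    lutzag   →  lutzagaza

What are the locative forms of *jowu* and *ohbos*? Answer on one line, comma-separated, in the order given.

The alternation tracks the final sound of the stem — -es when the stem ends in a voiceless consonant (*okas*, *lap*, *jemet*); -aza when the stem ends in a voiced consonant (*dawul*, *lutzag*); -wo when the stem ends in a vowel (*godlihu*, *pi*).
The final sound of *jowu* is /u/, which is a vowel, so the suffix is -wo, giving *jowuwo*.
*ohbos*: final sound = /s/, a voiceless consonant → -es → *ohboses*.

jowuwo, ohboses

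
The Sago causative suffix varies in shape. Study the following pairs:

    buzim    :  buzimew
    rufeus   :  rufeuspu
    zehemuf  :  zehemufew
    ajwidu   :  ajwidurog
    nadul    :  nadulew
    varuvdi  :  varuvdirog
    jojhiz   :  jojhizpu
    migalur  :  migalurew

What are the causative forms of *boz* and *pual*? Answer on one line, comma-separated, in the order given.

The pattern is sibilance of the final sound: -pu when the stem ends in a sibilant (*rufeus*, *jojhiz*); -ew when the stem ends in a non-sibilant consonant (*buzim*, *zehemuf*, *nadul*, *migalur*); -rog when the stem ends in a vowel (*ajwidu*, *varuvdi*).
The final sound of *boz* is /z/, which is a sibilant, so the suffix is -pu, giving *bozpu*.
Since the final sound of *pual* is /l/ (a non-sibilant consonant), it takes -ew, giving *pualew*.

bozpu, pualew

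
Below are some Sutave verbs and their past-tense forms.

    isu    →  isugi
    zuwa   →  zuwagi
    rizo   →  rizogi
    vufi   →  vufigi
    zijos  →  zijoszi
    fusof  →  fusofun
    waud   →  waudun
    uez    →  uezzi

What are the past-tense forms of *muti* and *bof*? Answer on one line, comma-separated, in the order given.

The pattern is sibilance of the final sound: -zi when the stem ends in a sibilant (*zijos*, *uez*); -un when the stem ends in a non-sibilant consonant (*fusof*, *waud*); -gi when the stem ends in a vowel (*isu*, *zuwa*, *rizo*, *vufi*).
The final sound of *muti* is /i/, which is a vowel, so the suffix is -gi, giving *mutigi*.
Since the final sound of *bof* is /f/ (a non-sibilant consonant), it takes -un, giving *bofun*.

mutigi, bofun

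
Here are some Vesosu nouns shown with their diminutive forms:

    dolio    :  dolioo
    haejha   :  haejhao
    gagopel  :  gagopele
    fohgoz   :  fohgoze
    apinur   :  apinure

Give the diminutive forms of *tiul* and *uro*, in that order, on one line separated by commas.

The pattern is consonant vs. vowel: -e when the stem ends in a consonant (*gagopel*, *fohgoz*, *apinur*); -o when the stem ends in a vowel (*dolio*, *haejha*).
The final sound of *tiul* is /l/, which is a consonant, so the suffix is -e, giving *tiule*.
*uro*: final sound = /o/, a vowel → -o → *uroo*.

tiule, uroo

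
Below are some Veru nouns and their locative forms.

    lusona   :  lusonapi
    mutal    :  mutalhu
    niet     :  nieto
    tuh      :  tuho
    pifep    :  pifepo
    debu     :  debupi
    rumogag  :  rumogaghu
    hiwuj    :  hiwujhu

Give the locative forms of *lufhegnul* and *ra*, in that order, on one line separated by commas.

lufhegnulhu, rapi

The pattern is voicing of the final sound: -o when the stem ends in a voiceless consonant (*niet*, *tuh*, *pifep*); -hu when the stem ends in a voiced consonant (*mutal*, *rumogag*, *hiwuj*); -pi when the stem ends in a vowel (*lusona*, *debu*).
The final sound of *lufhegnul* is /l/, which is a voiced consonant, so the suffix is -hu, giving *lufhegnulhu*.
*ra*: final sound = /a/, a vowel → -pi → *rapi*.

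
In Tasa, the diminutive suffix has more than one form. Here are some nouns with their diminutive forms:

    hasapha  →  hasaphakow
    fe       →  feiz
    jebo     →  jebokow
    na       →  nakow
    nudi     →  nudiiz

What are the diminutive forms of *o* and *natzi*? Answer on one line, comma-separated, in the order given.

The suffix is conditioned by the last vowel: -iz when the last vowel of the stem is a front vowel (*fe*, *nudi*); -kow when the last vowel of the stem is a back vowel (*hasapha*, *jebo*, *na*).
Since the last vowel of *o* is /o/ (a back vowel), it takes -kow, giving *okow*.
*natzi*: last vowel = /i/, a front vowel → -iz → *natziiz*.

okow, natziiz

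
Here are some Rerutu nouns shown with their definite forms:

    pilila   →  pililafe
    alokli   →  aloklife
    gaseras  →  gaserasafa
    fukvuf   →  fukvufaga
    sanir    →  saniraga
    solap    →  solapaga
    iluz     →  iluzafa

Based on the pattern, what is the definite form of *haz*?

hazafa

The alternation tracks the final sound of the stem — -afa when the stem ends in a sibilant (*gaseras*, *iluz*); -aga when the stem ends in a non-sibilant consonant (*fukvuf*, *sanir*, *solap*); -fe when the stem ends in a vowel (*pilila*, *alokli*).
*haz*: final sound = /z/, a sibilant → -afa → *hazafa*.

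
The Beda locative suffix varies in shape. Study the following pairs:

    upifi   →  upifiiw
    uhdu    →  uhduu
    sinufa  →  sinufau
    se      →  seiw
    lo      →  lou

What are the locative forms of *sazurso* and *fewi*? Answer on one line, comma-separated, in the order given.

sazursou, fewiiw

The alternation tracks the last vowel of the stem — -iw when the last vowel of the stem is a front vowel (*upifi*, *se*); -u when the last vowel of the stem is a back vowel (*uhdu*, *sinufa*, *lo*).
Since the last vowel of *sazurso* is /o/ (a back vowel), it takes -u, giving *sazursou*.
*fewi*: last vowel = /i/, a front vowel → -iw → *fewiiw*.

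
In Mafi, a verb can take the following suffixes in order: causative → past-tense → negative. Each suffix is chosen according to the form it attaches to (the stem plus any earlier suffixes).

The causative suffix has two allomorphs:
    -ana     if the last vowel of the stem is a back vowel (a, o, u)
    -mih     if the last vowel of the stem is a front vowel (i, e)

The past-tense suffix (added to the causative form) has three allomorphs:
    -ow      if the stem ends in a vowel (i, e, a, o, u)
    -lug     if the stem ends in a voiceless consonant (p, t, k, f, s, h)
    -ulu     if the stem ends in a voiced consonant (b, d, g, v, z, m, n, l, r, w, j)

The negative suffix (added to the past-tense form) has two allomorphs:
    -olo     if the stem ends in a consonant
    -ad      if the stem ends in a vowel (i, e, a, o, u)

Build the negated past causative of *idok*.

The last vowel of *idok* is /o/, which is a back vowel, so the causative suffix is -ana, giving *idokana*.
Since the final sound of the causative form *idokana* is /a/ (a vowel), it takes -ow, giving *idokanaow*.
Since the final sound of the past-tense form *idokanaow* is /w/ (a consonant), it takes -olo, giving *idokanaowolo*.

idokanaowolo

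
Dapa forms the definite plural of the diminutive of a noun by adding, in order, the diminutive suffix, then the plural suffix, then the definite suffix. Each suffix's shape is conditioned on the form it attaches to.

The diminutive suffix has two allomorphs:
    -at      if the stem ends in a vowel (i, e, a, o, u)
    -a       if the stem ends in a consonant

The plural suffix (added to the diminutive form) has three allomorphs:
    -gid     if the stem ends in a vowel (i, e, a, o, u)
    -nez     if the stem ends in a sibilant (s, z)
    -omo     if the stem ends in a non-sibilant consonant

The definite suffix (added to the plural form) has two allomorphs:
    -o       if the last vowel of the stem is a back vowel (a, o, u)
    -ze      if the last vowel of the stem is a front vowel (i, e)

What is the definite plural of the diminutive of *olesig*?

olesigagidze

Since the final sound of *olesig* is /g/ (a consonant), it takes -a, giving *olesiga*.
Since the final sound of the diminutive form *olesiga* is /a/ (a vowel), it takes -gid, giving *olesigagid*.
The plural form *olesigagid* — last vowel /i/ (a front vowel) → -ze → *olesigagidze*.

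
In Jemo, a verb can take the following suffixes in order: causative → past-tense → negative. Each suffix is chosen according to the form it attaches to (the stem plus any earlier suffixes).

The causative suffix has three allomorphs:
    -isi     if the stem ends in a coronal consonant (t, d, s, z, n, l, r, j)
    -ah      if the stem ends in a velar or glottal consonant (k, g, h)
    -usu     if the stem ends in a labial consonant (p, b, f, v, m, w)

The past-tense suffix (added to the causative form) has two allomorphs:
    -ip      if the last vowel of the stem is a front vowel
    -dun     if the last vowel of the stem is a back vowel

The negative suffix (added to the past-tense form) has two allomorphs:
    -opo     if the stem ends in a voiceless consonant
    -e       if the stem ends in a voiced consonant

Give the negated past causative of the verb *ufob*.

ufobusudune

The final consonant of *ufob* is /b/, which is labial, so the causative suffix is -usu, giving *ufobusu*.
The causative form *ufobusu* — last vowel /u/ (a back vowel) → -dun → *ufobusudun*.
The final consonant of the past-tense form *ufobusudun* is /n/, which is voiced, so the negative suffix is -e, giving *ufobusudune*.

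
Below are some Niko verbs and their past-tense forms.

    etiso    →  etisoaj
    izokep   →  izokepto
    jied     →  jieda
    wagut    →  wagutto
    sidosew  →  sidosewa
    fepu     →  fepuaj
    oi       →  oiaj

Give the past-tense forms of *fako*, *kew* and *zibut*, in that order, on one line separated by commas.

Looking at the final sound of each stem: -to when the stem ends in a voiceless consonant (*izokep*, *wagut*); -a when the stem ends in a voiced consonant (*jied*, *sidosew*); -aj when the stem ends in a vowel (*etiso*, *fepu*, *oi*).
Since the final sound of *fako* is /o/ (a vowel), it takes -aj, giving *fakoaj*.
Since the final sound of *kew* is /w/ (a voiced consonant), it takes -a, giving *kewa*.
The final sound of *zibut* is /t/, which is a voiceless consonant, so the suffix is -to, giving *zibutto*.

fakoaj, kewa, zibutto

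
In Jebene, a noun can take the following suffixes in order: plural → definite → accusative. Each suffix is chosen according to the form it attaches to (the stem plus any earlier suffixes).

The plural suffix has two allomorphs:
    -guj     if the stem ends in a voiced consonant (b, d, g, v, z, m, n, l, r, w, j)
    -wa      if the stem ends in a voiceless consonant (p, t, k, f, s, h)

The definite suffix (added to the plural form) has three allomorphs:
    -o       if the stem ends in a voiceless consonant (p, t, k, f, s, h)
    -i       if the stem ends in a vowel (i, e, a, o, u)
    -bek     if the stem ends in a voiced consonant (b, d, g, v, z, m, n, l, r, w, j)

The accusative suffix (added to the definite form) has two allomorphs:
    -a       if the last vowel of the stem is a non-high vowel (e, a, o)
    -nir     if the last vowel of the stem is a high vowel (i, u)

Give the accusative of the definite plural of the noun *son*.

songujbeka

*son*: final consonant = /n/, voiced → -guj → *songuj*.
Since the final sound of the plural form *songuj* is /j/ (a voiced consonant), it takes -bek, giving *songujbek*.
The last vowel of the definite form *songujbek* is /e/, which is a non-high vowel, so the accusative suffix is -a, giving *songujbeka*.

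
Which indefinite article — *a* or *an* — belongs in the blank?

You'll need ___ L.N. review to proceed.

an

The indefinite article is chosen by the initial *sound* of the following word, not its spelling.
The initialism *L.N.* is read letter by letter; the first letter, L, is pronounced /ɛl/, which begins with a vowel sound.
So the article is *an*: You'll need an L.N. review to proceed.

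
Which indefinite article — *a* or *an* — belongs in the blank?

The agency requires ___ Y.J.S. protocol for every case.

a

The indefinite article is chosen by the initial *sound* of the following word, not its spelling.
The initialism *Y.J.S.* is read letter by letter; the first letter, Y, is pronounced /waɪ/, which begins with a consonant sound.
So the article is *a*: The agency requires a Y.J.S. protocol for every case.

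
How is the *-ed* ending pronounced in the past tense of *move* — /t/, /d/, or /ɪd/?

/d/

The stem *move* ends in a voiced sound other than /d/.
The -ed suffix is realized as /ɪd/ after /t, d/; as /t/ after other voiceless consonants; and as /d/ after other voiced sounds.
So -ed on *move* is pronounced /d/.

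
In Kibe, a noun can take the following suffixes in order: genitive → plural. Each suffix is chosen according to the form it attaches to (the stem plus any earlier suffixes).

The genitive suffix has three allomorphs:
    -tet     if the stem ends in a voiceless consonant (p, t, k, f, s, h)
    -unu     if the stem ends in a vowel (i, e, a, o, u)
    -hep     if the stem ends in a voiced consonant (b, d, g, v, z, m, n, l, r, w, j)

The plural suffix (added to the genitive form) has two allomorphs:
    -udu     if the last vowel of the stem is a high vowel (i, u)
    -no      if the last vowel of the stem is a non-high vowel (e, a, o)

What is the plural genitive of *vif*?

viftetno

*vif* — final sound /f/ (a voiceless consonant) → -tet → *viftet*.
The genitive form *viftet*: last vowel = /e/, a non-high vowel → -no → *viftetno*.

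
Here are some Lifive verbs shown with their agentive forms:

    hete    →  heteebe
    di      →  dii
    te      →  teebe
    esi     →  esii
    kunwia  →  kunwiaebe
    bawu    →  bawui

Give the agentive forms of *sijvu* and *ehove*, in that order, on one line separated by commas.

sijvui, ehoveebe

The alternation tracks the last vowel of the stem — -i when the last vowel of the stem is a high vowel (*di*, *esi*, *bawu*); -ebe when the last vowel of the stem is a non-high vowel (*hete*, *te*, *kunwia*).
*sijvu*: last vowel = /u/, a high vowel → -i → *sijvui*.
The last vowel of *ehove* is /e/, which is a non-high vowel, so the suffix is -ebe, giving *ehoveebe*.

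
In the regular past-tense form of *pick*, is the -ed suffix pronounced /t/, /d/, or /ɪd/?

/t/

The stem *pick* ends in a voiceless consonant other than /t/.
The -ed suffix is realized as /ɪd/ after /t, d/; as /t/ after other voiceless consonants; and as /d/ after other voiced sounds.
So -ed on *pick* is pronounced /t/.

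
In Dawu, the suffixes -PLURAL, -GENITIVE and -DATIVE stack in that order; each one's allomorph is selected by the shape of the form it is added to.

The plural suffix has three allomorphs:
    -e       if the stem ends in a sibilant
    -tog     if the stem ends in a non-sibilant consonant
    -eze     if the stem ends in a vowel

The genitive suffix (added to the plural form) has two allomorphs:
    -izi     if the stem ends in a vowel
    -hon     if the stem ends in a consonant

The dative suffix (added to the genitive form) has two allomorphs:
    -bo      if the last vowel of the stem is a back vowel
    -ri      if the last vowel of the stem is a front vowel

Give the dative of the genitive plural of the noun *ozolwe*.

ozolweezeiziri

The final sound of *ozolwe* is /e/, which is a vowel, so the plural suffix is -eze, giving *ozolweeze*.
Since the final sound of the plural form *ozolweeze* is /e/ (a vowel), it takes -izi, giving *ozolweezeizi*.
The genitive form *ozolweezeizi*: last vowel = /i/, a front vowel → -ri → *ozolweezeiziri*.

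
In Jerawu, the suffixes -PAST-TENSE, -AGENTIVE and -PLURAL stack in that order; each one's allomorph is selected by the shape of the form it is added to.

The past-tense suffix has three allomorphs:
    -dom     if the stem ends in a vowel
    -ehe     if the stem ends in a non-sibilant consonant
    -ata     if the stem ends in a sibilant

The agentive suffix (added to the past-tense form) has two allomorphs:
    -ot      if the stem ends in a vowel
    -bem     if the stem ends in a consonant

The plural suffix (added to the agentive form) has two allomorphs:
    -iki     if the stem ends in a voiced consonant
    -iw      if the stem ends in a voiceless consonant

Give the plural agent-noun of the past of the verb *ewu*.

*ewu* — final sound /u/ (a vowel) → -dom → *ewudom*.
Since the final sound of the past-tense form *ewudom* is /m/ (a consonant), it takes -bem, giving *ewudombem*.
The final consonant of the agentive form *ewudombem* is /m/, which is voiced, so the plural suffix is -iki, giving *ewudombemiki*.

ewudombemiki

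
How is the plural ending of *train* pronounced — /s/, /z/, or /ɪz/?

/z/

The stem *train* ends in a voiced non-sibilant sound.
The plural suffix surfaces as /ɪz/ after sibilants, /s/ after other voiceless consonants, and /z/ after other voiced sounds.
So the plural -s on *train* is pronounced /z/.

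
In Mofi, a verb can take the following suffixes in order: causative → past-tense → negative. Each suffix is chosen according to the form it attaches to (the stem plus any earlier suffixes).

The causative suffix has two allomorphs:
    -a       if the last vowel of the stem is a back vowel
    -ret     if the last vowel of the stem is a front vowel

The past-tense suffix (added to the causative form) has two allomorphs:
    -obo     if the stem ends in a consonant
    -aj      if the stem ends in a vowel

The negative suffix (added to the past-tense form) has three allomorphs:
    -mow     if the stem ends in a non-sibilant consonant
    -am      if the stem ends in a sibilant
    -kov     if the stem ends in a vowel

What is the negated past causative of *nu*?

nuaajmow

*nu* — last vowel /u/ (a back vowel) → -a → *nua*.
The causative form *nua* — final sound /a/ (a vowel) → -aj → *nuaaj*.
The final sound of the past-tense form *nuaaj* is /j/, which is a non-sibilant consonant, so the negative suffix is -mow, giving *nuaajmow*.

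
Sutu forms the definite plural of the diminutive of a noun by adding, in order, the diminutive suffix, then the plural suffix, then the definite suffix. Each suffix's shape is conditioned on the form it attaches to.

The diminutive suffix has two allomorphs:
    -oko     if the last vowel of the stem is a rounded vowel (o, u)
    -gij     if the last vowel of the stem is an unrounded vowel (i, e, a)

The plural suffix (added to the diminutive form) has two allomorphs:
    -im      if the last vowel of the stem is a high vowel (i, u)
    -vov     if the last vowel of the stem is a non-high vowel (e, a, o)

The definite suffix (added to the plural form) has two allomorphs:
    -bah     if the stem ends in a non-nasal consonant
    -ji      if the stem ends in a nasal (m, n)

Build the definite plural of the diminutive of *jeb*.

The last vowel of *jeb* is /e/, which is an unrounded vowel, so the diminutive suffix is -gij, giving *jebgij*.
Since the last vowel of the diminutive form *jebgij* is /i/ (a high vowel), it takes -im, giving *jebgijim*.
The plural form *jebgijim* — final consonant /m/ (a nasal) → -ji → *jebgijimji*.

jebgijimji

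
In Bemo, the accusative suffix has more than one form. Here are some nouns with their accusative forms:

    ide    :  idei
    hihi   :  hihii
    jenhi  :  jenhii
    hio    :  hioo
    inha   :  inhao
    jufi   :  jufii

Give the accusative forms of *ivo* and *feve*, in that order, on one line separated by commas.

ivoo, fevei

The alternation tracks the last vowel of the stem — -i when the last vowel of the stem is a front vowel (*ide*, *hihi*, *jenhi*, *jufi*); -o when the last vowel of the stem is a back vowel (*hio*, *inha*).
*ivo*: last vowel = /o/, a back vowel → -o → *ivoo*.
*feve*: last vowel = /e/, a front vowel → -i → *fevei*.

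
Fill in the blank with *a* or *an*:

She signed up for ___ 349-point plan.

The indefinite article is chosen by the initial *sound* of the following word, not its spelling.
The number *349* is spoken "three hundred …", beginning with /θriː/ — a consonant sound.
So the article is *a*: She signed up for a 349-point plan.

a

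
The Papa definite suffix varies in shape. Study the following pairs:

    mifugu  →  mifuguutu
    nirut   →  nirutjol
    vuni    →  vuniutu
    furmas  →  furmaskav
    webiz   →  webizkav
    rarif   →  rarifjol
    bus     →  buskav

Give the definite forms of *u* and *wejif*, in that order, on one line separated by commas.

The alternation tracks the final sound of the stem — -kav when the stem ends in a sibilant (*furmas*, *webiz*, *bus*); -jol when the stem ends in a non-sibilant consonant (*nirut*, *rarif*); -utu when the stem ends in a vowel (*mifugu*, *vuni*).
*u*: final sound = /u/, a vowel → -utu → *uutu*.
*wejif* — final sound /f/ (a non-sibilant consonant) → -jol → *wejifjol*.

uutu, wejifjol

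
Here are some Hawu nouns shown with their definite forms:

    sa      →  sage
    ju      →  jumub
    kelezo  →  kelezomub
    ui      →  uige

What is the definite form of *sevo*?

The alternation tracks the last vowel of the stem — -mub when the last vowel of the stem is a rounded vowel (*ju*, *kelezo*); -ge when the last vowel of the stem is an unrounded vowel (*sa*, *ui*).
*sevo*: last vowel = /o/, a rounded vowel → -mub → *sevomub*.

sevomub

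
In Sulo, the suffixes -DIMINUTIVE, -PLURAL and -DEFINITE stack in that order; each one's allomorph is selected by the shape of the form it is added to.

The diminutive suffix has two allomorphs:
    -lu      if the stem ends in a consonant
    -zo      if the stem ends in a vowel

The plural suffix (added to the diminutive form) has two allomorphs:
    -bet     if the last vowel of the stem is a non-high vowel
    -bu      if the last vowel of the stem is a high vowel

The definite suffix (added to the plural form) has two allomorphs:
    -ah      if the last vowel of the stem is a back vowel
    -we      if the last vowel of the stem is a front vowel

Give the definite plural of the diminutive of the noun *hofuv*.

*hofuv*: final sound = /v/, a consonant → -lu → *hofuvlu*.
The diminutive form *hofuvlu*: last vowel = /u/, a high vowel → -bu → *hofuvlubu*.
The last vowel of the plural form *hofuvlubu* is /u/, which is a back vowel, so the definite suffix is -ah, giving *hofuvlubuah*.

hofuvlubuah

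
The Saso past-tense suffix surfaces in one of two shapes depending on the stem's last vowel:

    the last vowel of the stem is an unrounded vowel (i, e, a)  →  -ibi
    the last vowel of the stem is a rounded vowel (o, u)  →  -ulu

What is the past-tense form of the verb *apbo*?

*apbo*: last vowel = /o/, a rounded vowel → -ulu → *apboulu*.

apboulu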